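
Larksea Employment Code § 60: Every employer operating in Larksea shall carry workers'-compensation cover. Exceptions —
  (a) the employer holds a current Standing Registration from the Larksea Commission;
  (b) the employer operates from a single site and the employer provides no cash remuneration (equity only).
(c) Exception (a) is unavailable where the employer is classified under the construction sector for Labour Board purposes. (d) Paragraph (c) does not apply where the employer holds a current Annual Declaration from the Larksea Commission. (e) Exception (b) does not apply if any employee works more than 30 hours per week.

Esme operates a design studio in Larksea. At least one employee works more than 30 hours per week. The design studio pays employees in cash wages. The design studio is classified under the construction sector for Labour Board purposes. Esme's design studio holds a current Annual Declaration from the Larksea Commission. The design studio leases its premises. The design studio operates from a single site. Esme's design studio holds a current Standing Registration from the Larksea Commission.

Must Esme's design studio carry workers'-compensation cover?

Exception (a): a current Standing Registration is held — every condition holds. Considering the limiting provisions: (c) applies (the design studio is classified under the construction sector), but is overridden by (d): (d) is engaged — a current Annual Declaration is held. (a) remains available.
Exception (b) fails — employees are paid cash wages.

No — exception (a) applies; Esme's design studio is not required to carry workers'-compensation cover.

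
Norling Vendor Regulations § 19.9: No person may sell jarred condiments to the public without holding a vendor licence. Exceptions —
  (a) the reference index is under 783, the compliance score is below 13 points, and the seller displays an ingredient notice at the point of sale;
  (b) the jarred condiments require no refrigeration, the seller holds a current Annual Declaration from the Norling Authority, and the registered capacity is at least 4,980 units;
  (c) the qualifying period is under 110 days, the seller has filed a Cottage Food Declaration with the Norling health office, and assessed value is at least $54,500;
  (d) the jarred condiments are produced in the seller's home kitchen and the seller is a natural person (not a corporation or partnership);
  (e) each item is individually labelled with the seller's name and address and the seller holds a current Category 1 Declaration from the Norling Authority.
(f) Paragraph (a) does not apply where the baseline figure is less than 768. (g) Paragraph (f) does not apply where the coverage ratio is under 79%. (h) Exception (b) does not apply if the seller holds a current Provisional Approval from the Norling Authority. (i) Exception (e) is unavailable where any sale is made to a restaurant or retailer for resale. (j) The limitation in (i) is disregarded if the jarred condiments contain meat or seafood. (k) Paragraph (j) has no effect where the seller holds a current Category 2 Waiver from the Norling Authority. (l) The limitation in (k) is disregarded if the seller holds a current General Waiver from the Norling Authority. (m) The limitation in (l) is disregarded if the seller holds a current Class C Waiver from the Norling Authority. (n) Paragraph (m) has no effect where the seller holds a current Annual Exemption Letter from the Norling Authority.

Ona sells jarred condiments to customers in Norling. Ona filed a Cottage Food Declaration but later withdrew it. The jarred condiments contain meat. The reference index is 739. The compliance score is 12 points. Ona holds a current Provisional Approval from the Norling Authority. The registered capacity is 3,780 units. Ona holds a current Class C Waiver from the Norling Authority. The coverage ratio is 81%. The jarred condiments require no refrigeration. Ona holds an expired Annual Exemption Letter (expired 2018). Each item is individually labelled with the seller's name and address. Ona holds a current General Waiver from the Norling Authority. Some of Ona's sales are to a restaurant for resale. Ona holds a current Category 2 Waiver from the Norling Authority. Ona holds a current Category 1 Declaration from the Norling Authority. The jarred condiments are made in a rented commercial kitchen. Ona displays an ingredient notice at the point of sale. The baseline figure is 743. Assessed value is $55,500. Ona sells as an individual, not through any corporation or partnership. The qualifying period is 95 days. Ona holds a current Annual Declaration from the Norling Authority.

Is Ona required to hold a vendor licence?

Exception (a) is satisfied on its face — the reference index is 739, under the 783 limit; the compliance score is 12 points, below the 13 points limit; an ingredient notice is displayed. However, paragraphs (f)–(g) must be considered: (f) operates — the baseline figure is 743, less than the 768 limit. (g) is inapplicable (the coverage ratio is 81%, not under 79%), so (f) stands. Exception (a) does not apply.
Exception (b) does not apply: the registered capacity is 3,780 units, short of 4,980 units.
Exception (c) does not apply: the Cottage Food Declaration was withdrawn.
Exception (d) requires that the jarred condiments are produced in the seller's home kitchen; but the jarred condiments are made in a commercial kitchen, not a home kitchen, so (d) is unavailable.
Exception (e) is satisfied on its face — items are individually labelled; a current Category 1 Declaration is held. However, paragraphs (i)–(n) must be considered: (i) operates against (e): some sales are to a restaurant for resale. (j) is engaged (the jarred condiments contain meat), but is overridden by (k): (k) operates — a current Category 2 Waiver is held. (l) would limit (k) — a current General Waiver is held — but (m) sets (l) aside: (m) operates against (l): a current Class C Waiver is held. (n), which would lift (m), is not triggered — there is no Annual Exemption Letter in force. (e) is therefore removed.
No exception displaces § 19.9.

Yes — Ona must hold a vendor licence.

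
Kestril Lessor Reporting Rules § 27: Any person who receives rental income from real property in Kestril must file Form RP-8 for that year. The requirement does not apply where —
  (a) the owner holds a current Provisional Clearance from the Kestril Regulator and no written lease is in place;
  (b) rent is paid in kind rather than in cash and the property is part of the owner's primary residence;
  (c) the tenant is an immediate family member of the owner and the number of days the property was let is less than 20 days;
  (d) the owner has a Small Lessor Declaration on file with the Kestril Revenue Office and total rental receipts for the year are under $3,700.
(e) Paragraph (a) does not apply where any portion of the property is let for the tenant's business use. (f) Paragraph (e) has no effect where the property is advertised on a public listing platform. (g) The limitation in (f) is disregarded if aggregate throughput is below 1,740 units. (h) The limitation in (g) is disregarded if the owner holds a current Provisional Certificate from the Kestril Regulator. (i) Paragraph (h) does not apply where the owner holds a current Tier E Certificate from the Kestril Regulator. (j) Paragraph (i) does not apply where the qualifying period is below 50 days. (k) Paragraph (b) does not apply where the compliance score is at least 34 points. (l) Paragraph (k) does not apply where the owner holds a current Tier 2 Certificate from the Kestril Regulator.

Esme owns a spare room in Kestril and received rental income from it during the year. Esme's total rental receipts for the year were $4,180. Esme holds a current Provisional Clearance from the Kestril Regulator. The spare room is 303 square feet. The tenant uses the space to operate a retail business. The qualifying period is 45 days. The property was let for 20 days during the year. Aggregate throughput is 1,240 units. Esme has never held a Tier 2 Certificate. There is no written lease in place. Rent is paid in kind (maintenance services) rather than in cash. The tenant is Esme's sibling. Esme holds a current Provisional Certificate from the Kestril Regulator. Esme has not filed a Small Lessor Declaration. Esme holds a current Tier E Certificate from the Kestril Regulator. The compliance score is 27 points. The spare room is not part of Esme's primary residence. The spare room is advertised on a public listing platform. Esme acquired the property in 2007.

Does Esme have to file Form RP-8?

Exception (a): a current Provisional Clearance is held; there is no written lease — every condition holds. Applying paragraphs (e)–(j): (e) would limit (a) — the space is let for business use — but (f) sets (e) aside: (f) operates — the property is publicly advertised. (g) would limit (f) — aggregate throughput is 1,240 units, below the 1,740 units limit — but (h) sets (g) aside: (h) is triggered — a current Provisional Certificate is held. (i) applies (a current Tier E Certificate is held), but is displaced by (j): (j) is engaged — the qualifying period is 45 days, below the 50 days limit. (a) remains available.
Exception (b) fails — the spare room is not part of the primary residence.
Exception (c) requires that the number of days the property was let is less than 20 days; but the number of days the property was let is 20 days, not less than 20 days, so (c) is unavailable.
Exception (d) does not apply: no Small Lessor Declaration is on file.

No — exception (a) applies; Esme is not required to file Form RP-8.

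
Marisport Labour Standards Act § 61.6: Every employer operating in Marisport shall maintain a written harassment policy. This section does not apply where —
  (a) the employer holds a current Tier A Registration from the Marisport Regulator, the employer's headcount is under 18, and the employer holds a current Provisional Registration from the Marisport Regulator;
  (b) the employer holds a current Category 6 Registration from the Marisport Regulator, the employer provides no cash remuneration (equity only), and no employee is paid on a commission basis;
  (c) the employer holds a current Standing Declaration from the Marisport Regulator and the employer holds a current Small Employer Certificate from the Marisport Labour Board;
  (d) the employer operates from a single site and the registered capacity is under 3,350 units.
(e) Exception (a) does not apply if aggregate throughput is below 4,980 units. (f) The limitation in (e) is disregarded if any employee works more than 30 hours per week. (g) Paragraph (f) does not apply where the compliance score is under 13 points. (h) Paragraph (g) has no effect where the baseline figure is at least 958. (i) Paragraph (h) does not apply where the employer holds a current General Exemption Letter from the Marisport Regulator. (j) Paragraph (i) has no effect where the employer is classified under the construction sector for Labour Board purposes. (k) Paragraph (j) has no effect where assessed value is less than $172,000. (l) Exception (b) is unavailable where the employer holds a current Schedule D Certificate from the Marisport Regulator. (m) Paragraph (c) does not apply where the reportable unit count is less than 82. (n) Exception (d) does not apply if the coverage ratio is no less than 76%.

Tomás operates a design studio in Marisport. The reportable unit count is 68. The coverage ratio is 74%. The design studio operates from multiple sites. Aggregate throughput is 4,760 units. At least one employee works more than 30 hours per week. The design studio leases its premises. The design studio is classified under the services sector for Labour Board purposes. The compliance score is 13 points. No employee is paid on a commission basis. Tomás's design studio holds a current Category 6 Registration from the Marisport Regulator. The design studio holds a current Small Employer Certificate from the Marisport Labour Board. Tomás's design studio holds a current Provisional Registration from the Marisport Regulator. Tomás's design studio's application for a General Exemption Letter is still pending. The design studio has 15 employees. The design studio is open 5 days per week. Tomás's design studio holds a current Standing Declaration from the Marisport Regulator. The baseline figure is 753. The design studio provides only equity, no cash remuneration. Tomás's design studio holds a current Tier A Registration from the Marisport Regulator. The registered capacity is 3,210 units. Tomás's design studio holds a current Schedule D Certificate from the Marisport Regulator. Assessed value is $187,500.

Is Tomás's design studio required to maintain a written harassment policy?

Exception (a)'s conditions are all satisfied: a current Tier A Registration is held; the employer's headcount is 15, under the 18 limit; a current Provisional Registration is held. Under paragraphs (e)–(k): (e) is triggered (aggregate throughput is 4,760 units, below the 4,980 units limit), but yields to (f): (f) applies — at least one employee exceeds 30 hours/week. (g), which would lift (f), is not engaged — the compliance score is 13 points, not under 13 points. So (a) applies.
Exception (b) is satisfied on its face — a current Category 6 Registration is held; remuneration is equity-only; no employee is paid on commission. Turning to paragraph (l): (l) operates against (b): a current Schedule D Certificate is held. Exception (b) does not apply.
Exception (c)'s conditions are all satisfied: a current Standing Declaration is held; a current Small Employer Certificate is held. But: (m) operates against (c): the reportable unit count is 68, less than the 82 limit. (c) is therefore removed.
Exception (d) requires that the employer operates from a single site; but the employer operates from multiple sites, so (d) is unavailable.

No — exception (a) applies; Tomás's design studio is not required to maintain a written harassment policy.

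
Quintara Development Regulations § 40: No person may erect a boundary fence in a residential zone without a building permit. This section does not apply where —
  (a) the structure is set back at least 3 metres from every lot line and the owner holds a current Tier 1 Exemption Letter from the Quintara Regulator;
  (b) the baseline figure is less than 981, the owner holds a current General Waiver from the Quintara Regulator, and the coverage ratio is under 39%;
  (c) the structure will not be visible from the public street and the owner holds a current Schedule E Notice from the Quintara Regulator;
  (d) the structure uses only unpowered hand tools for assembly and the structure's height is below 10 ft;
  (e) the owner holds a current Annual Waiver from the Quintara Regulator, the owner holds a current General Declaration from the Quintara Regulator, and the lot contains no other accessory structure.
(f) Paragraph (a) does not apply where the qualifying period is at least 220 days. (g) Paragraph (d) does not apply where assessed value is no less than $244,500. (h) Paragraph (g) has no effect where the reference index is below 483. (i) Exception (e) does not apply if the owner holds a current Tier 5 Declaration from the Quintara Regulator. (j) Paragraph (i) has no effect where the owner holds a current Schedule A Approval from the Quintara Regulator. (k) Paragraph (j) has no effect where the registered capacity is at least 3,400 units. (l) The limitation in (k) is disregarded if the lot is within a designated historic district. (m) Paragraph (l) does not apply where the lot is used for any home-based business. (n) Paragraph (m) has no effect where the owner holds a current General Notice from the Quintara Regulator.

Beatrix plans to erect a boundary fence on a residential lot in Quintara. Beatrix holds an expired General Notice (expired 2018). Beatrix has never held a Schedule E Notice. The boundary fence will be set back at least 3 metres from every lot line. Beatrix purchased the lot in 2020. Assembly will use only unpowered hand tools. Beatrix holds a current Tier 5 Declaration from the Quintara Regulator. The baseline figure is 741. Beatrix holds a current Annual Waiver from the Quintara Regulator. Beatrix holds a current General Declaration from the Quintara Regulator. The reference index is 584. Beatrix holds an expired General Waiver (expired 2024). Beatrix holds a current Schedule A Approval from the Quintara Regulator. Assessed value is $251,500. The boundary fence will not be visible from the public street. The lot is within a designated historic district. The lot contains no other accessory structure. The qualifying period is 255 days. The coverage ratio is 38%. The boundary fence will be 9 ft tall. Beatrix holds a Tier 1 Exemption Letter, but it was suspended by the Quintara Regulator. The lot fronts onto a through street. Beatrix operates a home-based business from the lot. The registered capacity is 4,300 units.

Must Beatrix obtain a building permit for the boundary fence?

Exception (a) requires that the owner holds a current Tier 1 Exemption Letter from the Quintara Regulator; but no current Tier 1 Exemption Letter is held, so (a) is unavailable.
Exception (b) fails — there is no General Waiver in force.
Exception (c) fails — no current Schedule E Notice is held.
All of (d)'s requirements are met (assembly uses only hand tools; the structure's height is 9 ft, below the 10 ft limit). Turning to paragraphs (g)–(h): (g) operates against (d): assessed value is $251,500, meeting the $244,500 threshold. (h) does not operate here (the reference index is 584, not below 483), so (g) stands. So (d) is unavailable.
Exception (e) is satisfied on its face — a current Annual Waiver is held; a current General Declaration is held; the lot has no other accessory structure. Turning to paragraphs (i)–(n): (i) is triggered — a current Tier 5 Declaration is held. (j) is engaged (a current Schedule A Approval is held), but is overridden by (k): (k) operates against (j): the registered capacity is 4,300 units, meeting the 3,400 units threshold. (l) would limit (k) — the lot is in a historic district — but (m) sets (l) aside: (m) applies — a home-based business operates on the lot. (n) is inapplicable (there is no General Notice in force), so (m) stands. So (e) is unavailable.
Every exception is unavailable, so the rule governs.

Yes — Beatrix must obtain a building permit.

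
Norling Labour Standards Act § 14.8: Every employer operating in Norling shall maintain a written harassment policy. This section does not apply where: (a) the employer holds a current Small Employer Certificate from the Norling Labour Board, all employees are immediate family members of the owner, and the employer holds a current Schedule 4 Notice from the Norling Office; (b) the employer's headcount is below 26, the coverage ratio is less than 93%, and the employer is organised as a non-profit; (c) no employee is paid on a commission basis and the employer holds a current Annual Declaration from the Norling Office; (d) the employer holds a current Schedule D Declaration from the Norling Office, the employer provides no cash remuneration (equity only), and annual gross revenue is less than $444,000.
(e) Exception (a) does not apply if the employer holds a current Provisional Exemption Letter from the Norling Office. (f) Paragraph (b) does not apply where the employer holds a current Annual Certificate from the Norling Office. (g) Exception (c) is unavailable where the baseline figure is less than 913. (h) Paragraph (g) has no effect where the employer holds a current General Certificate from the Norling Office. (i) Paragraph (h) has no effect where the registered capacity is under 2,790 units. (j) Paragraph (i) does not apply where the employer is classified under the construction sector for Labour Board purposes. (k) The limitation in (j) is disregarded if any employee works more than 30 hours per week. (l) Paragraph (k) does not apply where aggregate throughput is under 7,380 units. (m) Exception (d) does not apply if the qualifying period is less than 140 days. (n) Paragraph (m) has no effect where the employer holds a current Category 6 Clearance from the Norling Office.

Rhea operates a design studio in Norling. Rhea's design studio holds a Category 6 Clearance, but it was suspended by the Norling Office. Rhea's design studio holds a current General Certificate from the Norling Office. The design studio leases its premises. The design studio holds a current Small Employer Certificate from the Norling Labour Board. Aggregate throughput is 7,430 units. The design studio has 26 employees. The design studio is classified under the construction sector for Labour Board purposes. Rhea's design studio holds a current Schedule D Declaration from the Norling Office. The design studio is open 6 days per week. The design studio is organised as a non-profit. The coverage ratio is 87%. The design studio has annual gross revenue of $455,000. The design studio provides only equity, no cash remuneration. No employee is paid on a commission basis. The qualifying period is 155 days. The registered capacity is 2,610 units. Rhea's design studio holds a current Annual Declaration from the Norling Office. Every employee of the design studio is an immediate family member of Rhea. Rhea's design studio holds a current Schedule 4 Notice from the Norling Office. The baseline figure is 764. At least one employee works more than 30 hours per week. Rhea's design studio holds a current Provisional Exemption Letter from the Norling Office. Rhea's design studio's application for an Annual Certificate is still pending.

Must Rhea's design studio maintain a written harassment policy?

Yes — Rhea's design studio must maintain a written harassment policy.

Exception (a)'s conditions are all satisfied: a current Small Employer Certificate is held; every employee is an immediate family member; a current Schedule 4 Notice is held. But applying paragraph (e): (e) applies — a current Provisional Exemption Letter is held. Exception (a) does not apply.
Exception (b) fails — the employer's headcount is 26, not below 26.
Exception (c): no employee is paid on commission; a current Annual Declaration is held — every condition holds. However, paragraphs (g)–(l) must be considered: (g) is triggered — the baseline figure is 764, less than the 913 limit. (h) is engaged (a current General Certificate is held), but yields to (i): (i) operates against (h): the registered capacity is 2,610 units, under the 2,790 units limit. (j) operates (the design studio is classified under the construction sector), but yields to (k): (k) is triggered — at least one employee exceeds 30 hours/week. (l), which would lift (k), is not engaged — aggregate throughput is 7,430 units, not under 7,380 units. (c) is therefore removed.
Exception (d) does not apply: annual gross revenue is $455,000, not less than $444,000.
No exception is made out. Rhea's design studio falls within the general rule.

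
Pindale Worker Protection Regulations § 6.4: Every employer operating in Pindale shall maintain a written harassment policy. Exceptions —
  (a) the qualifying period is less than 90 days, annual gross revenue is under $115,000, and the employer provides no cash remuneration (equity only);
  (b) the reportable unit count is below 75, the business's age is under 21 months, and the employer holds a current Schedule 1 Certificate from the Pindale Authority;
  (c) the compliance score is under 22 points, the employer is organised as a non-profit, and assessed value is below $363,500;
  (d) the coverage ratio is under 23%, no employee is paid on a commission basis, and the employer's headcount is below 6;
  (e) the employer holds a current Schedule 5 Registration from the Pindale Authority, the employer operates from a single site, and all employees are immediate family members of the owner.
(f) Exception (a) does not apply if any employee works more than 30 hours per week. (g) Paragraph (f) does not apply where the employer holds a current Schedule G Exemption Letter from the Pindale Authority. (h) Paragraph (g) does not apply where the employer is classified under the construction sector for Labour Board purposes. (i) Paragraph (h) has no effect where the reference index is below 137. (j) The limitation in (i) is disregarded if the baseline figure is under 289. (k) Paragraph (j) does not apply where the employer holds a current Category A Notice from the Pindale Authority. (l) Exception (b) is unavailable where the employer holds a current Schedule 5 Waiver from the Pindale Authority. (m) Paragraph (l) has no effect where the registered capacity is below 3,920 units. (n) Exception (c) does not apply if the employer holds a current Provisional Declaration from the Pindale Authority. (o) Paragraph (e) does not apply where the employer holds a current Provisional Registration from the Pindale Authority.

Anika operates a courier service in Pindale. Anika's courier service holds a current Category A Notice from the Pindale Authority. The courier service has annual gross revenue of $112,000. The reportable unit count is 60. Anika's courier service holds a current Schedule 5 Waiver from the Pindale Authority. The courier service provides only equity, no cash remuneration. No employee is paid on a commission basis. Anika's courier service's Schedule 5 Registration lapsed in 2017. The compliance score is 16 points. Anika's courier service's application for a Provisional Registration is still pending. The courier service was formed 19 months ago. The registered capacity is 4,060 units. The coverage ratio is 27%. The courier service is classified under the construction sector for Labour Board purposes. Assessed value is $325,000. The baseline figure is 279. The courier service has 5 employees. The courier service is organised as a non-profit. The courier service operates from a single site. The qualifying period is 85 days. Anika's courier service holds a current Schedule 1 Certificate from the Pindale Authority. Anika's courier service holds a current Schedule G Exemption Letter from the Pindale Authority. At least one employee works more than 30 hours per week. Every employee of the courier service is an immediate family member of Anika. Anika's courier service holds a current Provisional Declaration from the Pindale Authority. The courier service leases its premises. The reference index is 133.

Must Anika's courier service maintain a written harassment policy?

No — exception (a) applies; Anika's courier service is not required to maintain a written harassment policy.

Exception (a) is satisfied on its face — the qualifying period is 85 days, less than the 90 days limit; annual gross revenue is $112,000, under the $115,000 limit; remuneration is equity-only. Considering the limiting provisions: (f) is engaged (at least one employee exceeds 30 hours/week), but is overridden by (g): (g) operates against (f): a current Schedule G Exemption Letter is held. (h) applies (the courier service is classified under the construction sector), but is set aside by (i): (i) operates against (h): the reference index is 133, below the 137 limit. (j) applies (the baseline figure is 279, under the 289 limit), but is itself disapplied by (k): (k) is triggered — a current Category A Notice is held. So (a) applies.
Exception (b)'s conditions are all satisfied: the reportable unit count is 60, below the 75 limit; the business's age is 19 months, under the 21 months limit; a current Schedule 1 Certificate is held. But applying paragraphs (l)–(m): (l) operates — a current Schedule 5 Waiver is held. (m) is inapplicable (the registered capacity is 4,060 units, not below 3,920 units), so (l) stands. Exception (b) does not apply.
Exception (c) is satisfied on its face — the compliance score is 16 points, under the 22 points limit; the employer is a non-profit; assessed value is $325,000, below the $363,500 limit. But: (n) operates against (c): a current Provisional Declaration is held. (c) is therefore removed.
Exception (d) fails — the coverage ratio is 27%, not under 23%.
Exception (e) fails — no current Schedule 5 Registration is held.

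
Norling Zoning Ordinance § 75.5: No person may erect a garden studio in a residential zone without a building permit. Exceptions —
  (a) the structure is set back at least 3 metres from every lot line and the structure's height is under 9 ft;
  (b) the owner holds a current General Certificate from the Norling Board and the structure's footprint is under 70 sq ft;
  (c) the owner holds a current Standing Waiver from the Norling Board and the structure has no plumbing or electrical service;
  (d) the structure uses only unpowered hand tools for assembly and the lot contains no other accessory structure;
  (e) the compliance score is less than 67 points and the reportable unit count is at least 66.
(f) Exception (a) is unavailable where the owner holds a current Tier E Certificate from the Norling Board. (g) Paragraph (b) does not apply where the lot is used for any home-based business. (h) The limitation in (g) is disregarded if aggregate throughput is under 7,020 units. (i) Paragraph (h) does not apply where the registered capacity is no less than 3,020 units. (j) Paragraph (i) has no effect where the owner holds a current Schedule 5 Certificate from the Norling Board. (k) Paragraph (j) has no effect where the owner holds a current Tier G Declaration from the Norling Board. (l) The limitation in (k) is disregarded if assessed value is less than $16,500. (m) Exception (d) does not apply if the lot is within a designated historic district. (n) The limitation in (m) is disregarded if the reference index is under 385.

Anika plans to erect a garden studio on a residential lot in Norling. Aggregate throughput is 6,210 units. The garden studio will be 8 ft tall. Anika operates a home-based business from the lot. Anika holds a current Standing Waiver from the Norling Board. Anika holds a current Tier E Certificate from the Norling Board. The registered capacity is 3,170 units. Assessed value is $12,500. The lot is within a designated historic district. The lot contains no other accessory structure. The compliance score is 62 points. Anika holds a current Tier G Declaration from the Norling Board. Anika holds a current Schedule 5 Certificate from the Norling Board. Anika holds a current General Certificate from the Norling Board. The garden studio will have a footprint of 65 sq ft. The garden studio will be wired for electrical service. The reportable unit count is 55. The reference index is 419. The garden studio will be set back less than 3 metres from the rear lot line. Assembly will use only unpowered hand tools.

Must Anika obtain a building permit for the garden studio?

No — exception (b) applies; Anika does not need a building permit.

Exception (a) does not apply: the rear setback is under 3 m.
Exception (b)'s conditions are all satisfied: a current General Certificate is held; the structure's footprint is 65 sq ft, under the 70 sq ft limit. As to paragraphs (g)–(l): (g) is engaged (a home-based business operates on the lot), but is overridden by (h): (h) operates against (g): aggregate throughput is 6,210 units, under the 7,020 units limit. (i) would limit (h) — the registered capacity is 3,170 units, meeting the 3,020 units threshold — but (j) sets (i) aside: (j) operates against (i): a current Schedule 5 Certificate is held. (k) would limit (j) — a current Tier G Declaration is held — but (l) sets (k) aside: (l) operates against (k): assessed value is $12,500, less than the $16,500 limit. (b) remains available.
Exception (c) does not apply: electrical service is planned.
All of (d)'s requirements are met (assembly uses only hand tools; the lot has no other accessory structure). But: (m) operates — the lot is in a historic district. (n) is inapplicable (the reference index is 419, not under 385), so (m) stands. So (d) is unavailable.
Exception (e) fails — the reportable unit count is 55, short of 66.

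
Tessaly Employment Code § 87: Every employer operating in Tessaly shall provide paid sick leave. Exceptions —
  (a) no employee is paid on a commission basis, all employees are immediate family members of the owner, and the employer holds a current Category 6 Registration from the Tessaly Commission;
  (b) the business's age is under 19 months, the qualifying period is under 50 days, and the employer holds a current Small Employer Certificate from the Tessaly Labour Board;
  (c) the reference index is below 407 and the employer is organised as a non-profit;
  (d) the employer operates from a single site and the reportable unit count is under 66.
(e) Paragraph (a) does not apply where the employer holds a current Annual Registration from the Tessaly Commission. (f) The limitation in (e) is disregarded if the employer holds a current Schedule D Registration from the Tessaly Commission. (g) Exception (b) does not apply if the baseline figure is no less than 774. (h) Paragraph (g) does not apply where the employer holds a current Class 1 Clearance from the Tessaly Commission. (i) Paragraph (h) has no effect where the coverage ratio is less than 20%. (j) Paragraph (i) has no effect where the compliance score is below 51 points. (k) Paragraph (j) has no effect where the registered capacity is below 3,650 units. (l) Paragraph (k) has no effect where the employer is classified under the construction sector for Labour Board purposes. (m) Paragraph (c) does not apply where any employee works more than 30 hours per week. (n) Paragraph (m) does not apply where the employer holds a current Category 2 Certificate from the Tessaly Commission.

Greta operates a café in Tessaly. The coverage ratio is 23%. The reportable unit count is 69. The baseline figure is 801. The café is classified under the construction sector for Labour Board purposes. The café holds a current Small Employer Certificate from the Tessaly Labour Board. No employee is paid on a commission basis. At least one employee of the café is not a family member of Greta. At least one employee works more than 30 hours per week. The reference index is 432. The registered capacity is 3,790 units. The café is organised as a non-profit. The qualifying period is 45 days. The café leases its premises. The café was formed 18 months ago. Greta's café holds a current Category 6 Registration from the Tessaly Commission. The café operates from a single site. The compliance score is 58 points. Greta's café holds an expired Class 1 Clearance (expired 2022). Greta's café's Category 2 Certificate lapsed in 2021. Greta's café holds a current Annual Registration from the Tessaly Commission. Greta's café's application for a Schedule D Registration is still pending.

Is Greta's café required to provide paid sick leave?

Yes — Greta's café must provide paid sick leave.

Exception (a) does not apply: at least one employee is not a family member.
Exception (b): the business's age is 18 months, under the 19 months limit; the qualifying period is 45 days, under the 50 days limit; a current Small Employer Certificate is held — every condition holds. However, paragraphs (g)–(l) must be considered: (g) is triggered — the baseline figure is 801, meeting the 774 threshold. (h), which would lift (g), is inapplicable — the Class 1 Clearance is not current. Exception (b) does not apply.
Exception (c) requires that the reference index is below 407; but the reference index is 432, not below 407, so (c) is unavailable.
Exception (d) does not apply: the reportable unit count is 69, not under 66.
No exception displaces § 87.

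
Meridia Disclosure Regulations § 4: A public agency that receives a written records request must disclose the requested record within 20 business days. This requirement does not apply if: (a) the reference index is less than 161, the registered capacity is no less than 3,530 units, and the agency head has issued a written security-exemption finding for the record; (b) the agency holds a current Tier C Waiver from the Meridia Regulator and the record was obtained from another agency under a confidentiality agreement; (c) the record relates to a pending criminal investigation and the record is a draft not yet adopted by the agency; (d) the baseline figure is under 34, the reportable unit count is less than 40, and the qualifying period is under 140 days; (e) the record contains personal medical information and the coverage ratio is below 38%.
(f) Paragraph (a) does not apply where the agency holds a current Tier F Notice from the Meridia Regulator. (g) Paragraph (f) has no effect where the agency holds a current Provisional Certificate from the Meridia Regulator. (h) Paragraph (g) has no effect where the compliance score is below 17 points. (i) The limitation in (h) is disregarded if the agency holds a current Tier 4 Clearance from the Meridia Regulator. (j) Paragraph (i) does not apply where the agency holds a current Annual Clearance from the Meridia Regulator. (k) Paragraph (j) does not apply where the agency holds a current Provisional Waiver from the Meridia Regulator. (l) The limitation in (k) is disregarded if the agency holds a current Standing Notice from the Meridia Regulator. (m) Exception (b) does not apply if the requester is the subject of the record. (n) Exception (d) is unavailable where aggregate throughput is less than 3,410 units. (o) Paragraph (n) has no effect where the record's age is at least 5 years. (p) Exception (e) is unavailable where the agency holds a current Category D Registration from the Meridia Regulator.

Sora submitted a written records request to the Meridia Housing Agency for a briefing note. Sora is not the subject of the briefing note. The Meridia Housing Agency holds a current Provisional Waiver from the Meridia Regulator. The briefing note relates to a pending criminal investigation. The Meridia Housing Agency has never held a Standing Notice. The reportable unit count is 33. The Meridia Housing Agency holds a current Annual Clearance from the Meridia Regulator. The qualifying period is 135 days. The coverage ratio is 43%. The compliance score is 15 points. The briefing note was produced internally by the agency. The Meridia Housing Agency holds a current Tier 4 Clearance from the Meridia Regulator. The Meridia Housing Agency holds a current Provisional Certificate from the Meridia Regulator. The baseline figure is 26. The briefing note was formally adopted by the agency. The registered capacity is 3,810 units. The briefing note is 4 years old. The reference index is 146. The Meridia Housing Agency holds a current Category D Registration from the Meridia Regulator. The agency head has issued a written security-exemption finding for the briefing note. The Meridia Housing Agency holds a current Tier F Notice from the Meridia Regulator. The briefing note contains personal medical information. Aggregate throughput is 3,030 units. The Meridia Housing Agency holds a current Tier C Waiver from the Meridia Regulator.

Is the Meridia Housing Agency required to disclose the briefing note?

No — exception (a) applies; the Meridia Housing Agency is not required to disclose the briefing note.

Exception (a) is satisfied on its face — the reference index is 146, less than the 161 limit; the registered capacity is 3,810 units, meeting the 3,530 units threshold; a written security-exemption finding has been issued. Considering the limiting provisions: (f) would limit (a) — a current Tier F Notice is held — but (g) sets (f) aside: (g) is engaged — a current Provisional Certificate is held. (h) would limit (g) — the compliance score is 15 points, below the 17 points limit — but (i) sets (h) aside: (i) operates against (h): a current Tier 4 Clearance is held. (j) would limit (i) — a current Annual Clearance is held — but (k) sets (j) aside: (k) operates against (j): a current Provisional Waiver is held. (l) does not operate here (no current Standing Notice is held), so (k) stands. Exception (a) stands.
Exception (b) fails — the briefing note was produced internally.
Exception (c) requires that the record is a draft not yet adopted by the agency; but the briefing note has been formally adopted, so (c) is unavailable.
Exception (d): the baseline figure is 26, under the 34 limit; the reportable unit count is 33, less than the 40 limit; the qualifying period is 135 days, under the 140 days limit — every condition holds. However, paragraphs (n)–(o) must be considered: (n) is triggered — aggregate throughput is 3,030 units, less than the 3,410 units limit. (o), which would lift (n), is not engaged — the record's age is 4 years, short of 5 years. (d) is therefore removed.
Exception (e) requires that the coverage ratio is below 38%; but the coverage ratio is 43%, not below 38%, so (e) is unavailable.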